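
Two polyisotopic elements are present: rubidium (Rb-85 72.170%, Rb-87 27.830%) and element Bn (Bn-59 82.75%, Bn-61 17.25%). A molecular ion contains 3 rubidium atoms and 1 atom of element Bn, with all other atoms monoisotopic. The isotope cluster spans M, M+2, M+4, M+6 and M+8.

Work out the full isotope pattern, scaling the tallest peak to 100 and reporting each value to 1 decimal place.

Rubidium pattern (n=3): 0.37589809 : 0.43485841 : 0.16768892 : 0.02155458
Element Bn pattern (n=1): 0.8275 : 0.1725
Convolve the two distributions (both contribute in 2-u steps):
  M: 0.37589809×0.8275 = 0.311056
  M+2: 0.37589809×0.1725 + 0.43485841×0.8275 = 0.424688
  M+4: 0.43485841×0.1725 + 0.16768892×0.8275 = 0.213776
  M+6: 0.16768892×0.1725 + 0.02155458×0.8275 = 0.046763
  M+8: 0.02155458×0.1725 = 0.003718
Scale to base peak (0.424688) = 100: 73.2 : 100.0 : 50.3 : 11.0 : 0.9

73.2 : 100.0 : 50.3 : 11.0 : 0.9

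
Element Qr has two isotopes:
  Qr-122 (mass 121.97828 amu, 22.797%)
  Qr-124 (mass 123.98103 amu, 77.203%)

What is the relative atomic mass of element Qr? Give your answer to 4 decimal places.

Average mass = Σ (abundance × isotope mass) = 0.22797 × 121.97828 + 0.77203 × 123.98103
= 27.807388 + 95.717075 = 123.524463 amu

123.5245 amu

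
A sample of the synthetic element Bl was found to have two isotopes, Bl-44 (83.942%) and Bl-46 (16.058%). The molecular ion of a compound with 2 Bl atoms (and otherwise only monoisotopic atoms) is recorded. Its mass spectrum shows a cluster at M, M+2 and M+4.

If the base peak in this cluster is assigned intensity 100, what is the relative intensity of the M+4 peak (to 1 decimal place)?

(0.83942 + 0.16058)^2 gives M 0.7046, M+2 0.2696, M+4 0.0258; the largest is M.
P(M) = C(2,0) × 0.83942^2 × 0.16058^0 = 1 × 0.70462594 × 1.0000 = 0.704626 (base)
P(M+4) = C(2,2) × 0.83942^0 × 0.16058^2 = 1 × 1.0000 × 0.02578594 = 0.025786
Relative intensity = 0.025786 / 0.704626 × 100 = 3.7

3.7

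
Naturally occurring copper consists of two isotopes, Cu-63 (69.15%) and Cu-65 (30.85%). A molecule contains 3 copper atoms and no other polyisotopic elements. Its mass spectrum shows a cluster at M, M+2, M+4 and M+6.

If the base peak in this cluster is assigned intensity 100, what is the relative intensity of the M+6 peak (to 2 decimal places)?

6.63

Binomial terms of (0.6915 + 0.3085)^3: M 0.3307, M+2 0.4425, M+4 0.1974, M+6 0.0294 → M+2 is the base peak.
P(M+2) = C(3,1) × 0.6915^2 × 0.3085^1 = 3 × 0.47817225 × 0.3085 = 0.442548 (base)
P(M+6) = C(3,3) × 0.6915^0 × 0.3085^3 = 1 × 1.0000 × 0.02936064 = 0.029361
Relative intensity = 0.029361 / 0.442548 × 100 = 6.63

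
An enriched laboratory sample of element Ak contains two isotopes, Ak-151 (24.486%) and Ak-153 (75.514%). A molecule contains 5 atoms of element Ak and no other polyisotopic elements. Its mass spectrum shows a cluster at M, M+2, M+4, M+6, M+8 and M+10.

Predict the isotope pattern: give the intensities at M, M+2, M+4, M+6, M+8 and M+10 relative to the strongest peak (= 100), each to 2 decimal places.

0.22 : 3.41 : 21.03 : 64.85 : 100.00 : 61.68

The 5 Ak atoms are independent, so intensities follow the terms of (0.24486 + 0.75514)^5.
P(M) = 0.24486^5 = 0.000880
P(M+2) = 5 × 0.24486^4 × 0.75514^1 = 0.013573
P(M+4) = 10 × 0.24486^3 × 0.75514^2 = 0.083716
P(M+6) = 10 × 0.24486^2 × 0.75514^3 = 0.258177
P(M+8) = 5 × 0.24486^1 × 0.75514^4 = 0.398105
P(M+10) = 0.75514^5 = 0.245549
The M+8 peak is largest (0.398105); scaling to 100 gives 0.22 : 3.41 : 21.03 : 64.85 : 100.00 : 61.68.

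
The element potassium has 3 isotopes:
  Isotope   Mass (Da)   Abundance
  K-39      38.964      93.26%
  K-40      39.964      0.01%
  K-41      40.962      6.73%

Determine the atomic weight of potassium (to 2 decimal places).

Weight each isotope mass by its fractional abundance: 0.9326 × 38.964 + 0.0001 × 39.964 + 0.0673 × 40.962
= 36.3378 + 0.0040 + 2.7567 = 39.0985 Da

39.10 Da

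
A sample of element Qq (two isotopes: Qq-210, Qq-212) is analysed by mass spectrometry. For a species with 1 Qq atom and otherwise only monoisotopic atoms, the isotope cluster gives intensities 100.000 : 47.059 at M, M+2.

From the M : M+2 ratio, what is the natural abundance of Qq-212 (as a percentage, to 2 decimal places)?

32.00%

If p is the fraction of Qq that is Qq-210, then I(M+2)/I(M) = [C(1,1)·p^0·(1−p)] / p^1 = 1·(1−p)/p = 47.059/100.000 = 0.4706
(1−p)/p = 0.4706/1 = 0.4706  ⇒  p = 1/(1 + 0.4706) = 0.6800
Qq-210: 68.00%, Qq-212: 32.00%.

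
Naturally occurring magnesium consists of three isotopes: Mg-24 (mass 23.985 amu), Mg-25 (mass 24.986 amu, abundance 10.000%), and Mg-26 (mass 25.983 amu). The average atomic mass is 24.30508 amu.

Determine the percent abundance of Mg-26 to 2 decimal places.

Let x and y be the fractions of Mg-24 and Mg-26. Then x + y = 1 − 0.10000 = 0.90000 and 23.985x + 25.983y = 24.30508 − 0.10000×24.986 = 21.80648.
Substituting: 23.985x + 25.983(0.90000 − x) = 21.80648
(23.985 − 25.983)x = -1.57822  ⇒  x = 0.78990, y = 0.11010
Mg-24: 78.99%, Mg-26: 11.01%.

11.01%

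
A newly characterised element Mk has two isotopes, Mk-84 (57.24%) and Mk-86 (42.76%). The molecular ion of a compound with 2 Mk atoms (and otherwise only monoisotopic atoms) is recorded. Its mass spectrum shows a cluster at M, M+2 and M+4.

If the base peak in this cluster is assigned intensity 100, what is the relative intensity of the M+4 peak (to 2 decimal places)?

37.35

Term probabilities: M 0.3276, M+2 0.4895, M+4 0.1828. Base peak = M+2.
P(M+2) = C(2,1) × 0.5724^1 × 0.4276^1 = 2 × 0.5724 × 0.4276 = 0.489516 (base)
P(M+4) = C(2,2) × 0.5724^0 × 0.4276^2 = 1 × 1.0000 × 0.18284176 = 0.182842
Relative intensity = 0.182842 / 0.489516 × 100 = 37.35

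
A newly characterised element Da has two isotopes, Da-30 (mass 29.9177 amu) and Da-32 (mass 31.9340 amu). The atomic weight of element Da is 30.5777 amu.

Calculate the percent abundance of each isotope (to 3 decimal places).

With x = fraction of Da-30 (so Da-32 is 1 − x):
29.9177·x + 31.9340·(1 − x) = 30.5777
(29.9177 − 31.9340)·x = 30.5777 − 31.9340
x = -1.3563 / -2.0163 = 0.67267 → 67.267% Da-30, 32.733% Da-32.

Da-30: 67.267%, Da-32: 32.733%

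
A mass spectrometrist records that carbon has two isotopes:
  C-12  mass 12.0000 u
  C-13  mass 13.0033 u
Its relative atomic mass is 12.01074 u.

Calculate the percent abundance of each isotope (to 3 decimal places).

With x = fraction of C-12 (so C-13 is 1 − x):
12.0000·x + 13.0033·(1 − x) = 12.01074
(12.0000 − 13.0033)·x = 12.01074 − 13.0033
x = -0.99256 / -1.0033 = 0.98930 → 98.930% C-12, 1.070% C-13.

C-12: 98.930%, C-13: 1.070%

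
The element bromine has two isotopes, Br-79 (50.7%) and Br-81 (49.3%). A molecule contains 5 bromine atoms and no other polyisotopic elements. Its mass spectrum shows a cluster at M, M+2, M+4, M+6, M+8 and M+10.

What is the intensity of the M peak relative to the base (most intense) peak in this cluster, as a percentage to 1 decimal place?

Binomial terms of (0.507 + 0.493)^5: M 0.0335, M+2 0.1629, M+4 0.3168, M+6 0.3080, M+8 0.1497, M+10 0.0291 → M+4 is the base peak.
P(M+4) = C(5,2) × 0.507^3 × 0.493^2 = 10 × 0.13032384 × 0.243049 = 0.316751 (base)
P(M) = C(5,0) × 0.507^5 × 0.493^0 = 1 × 0.03349961 × 1.0000 = 0.033500
Relative intensity = 0.033500 / 0.316751 × 100 = 10.6

10.6%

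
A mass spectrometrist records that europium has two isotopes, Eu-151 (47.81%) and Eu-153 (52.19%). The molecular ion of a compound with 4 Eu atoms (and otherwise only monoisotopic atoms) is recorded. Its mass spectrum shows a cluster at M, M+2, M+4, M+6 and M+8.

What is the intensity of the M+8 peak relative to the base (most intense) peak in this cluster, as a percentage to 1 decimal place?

Binomial terms of (0.4781 + 0.5219)^4: M 0.0522, M+2 0.2281, M+4 0.3736, M+6 0.2719, M+8 0.0742 → M+4 is the base peak.
P(M+4) = C(4,2) × 0.4781^2 × 0.5219^2 = 6 × 0.22857961 × 0.27237961 = 0.373563 (base)
P(M+8) = C(4,4) × 0.4781^0 × 0.5219^4 = 1 × 1.0000 × 0.07419065 = 0.074191
Relative intensity = 0.074191 / 0.373563 × 100 = 19.9

19.9%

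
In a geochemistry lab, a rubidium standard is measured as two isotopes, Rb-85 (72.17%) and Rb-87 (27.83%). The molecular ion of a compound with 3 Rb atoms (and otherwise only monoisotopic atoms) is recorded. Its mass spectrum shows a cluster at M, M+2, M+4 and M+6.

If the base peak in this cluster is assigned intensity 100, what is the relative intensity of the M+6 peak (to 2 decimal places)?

4.96

Term probabilities: M 0.3759, M+2 0.4349, M+4 0.1677, M+6 0.0216. Base peak = M+2.
P(M+2) = C(3,1) × 0.7217^2 × 0.2783^1 = 3 × 0.52085089 × 0.2783 = 0.434858 (base)
P(M+6) = C(3,3) × 0.7217^0 × 0.2783^3 = 1 × 1.0000 × 0.02155458 = 0.021555
Relative intensity = 0.021555 / 0.434858 × 100 = 4.96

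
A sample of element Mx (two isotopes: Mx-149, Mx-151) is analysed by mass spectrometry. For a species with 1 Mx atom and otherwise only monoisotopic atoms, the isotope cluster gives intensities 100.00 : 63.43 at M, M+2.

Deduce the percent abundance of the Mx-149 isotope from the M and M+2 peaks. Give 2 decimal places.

61.19%

Let p = fractional abundance of Mx-149. I(M+2)/I(M) = [C(1,1)·p^0·(1−p)] / p^1 = 1·(1−p)/p = 63.43/100.00 = 0.6343
(1−p)/p = 0.6343/1 = 0.6343  ⇒  p = 1/(1 + 0.6343) = 0.6119
Mx-149: 61.19%, Mx-151: 38.81%.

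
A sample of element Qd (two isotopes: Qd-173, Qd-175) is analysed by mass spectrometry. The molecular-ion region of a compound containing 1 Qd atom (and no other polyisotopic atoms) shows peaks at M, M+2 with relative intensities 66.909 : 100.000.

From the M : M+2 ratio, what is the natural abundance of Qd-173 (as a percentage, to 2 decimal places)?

Write p for the Qd-173 fraction. I(M+2)/I(M) = [C(1,1)·p^0·(1−p)] / p^1 = 1·(1−p)/p = 100.000/66.909 = 1.4946
(1−p)/p = 1.4946/1 = 1.4946  ⇒  p = 1/(1 + 1.4946) = 0.4009
Qd-173: 40.09%, Qd-175: 59.91%.

40.09%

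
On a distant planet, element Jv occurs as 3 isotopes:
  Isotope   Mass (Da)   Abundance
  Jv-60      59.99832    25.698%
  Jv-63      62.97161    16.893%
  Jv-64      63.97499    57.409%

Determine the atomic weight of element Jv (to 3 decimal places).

Weight each isotope mass by its fractional abundance: 0.25698 × 59.99832 + 0.16893 × 62.97161 + 0.57409 × 63.97499
= 15.418368 + 10.637794 + 36.727402 = 62.783564 Da

62.784 Da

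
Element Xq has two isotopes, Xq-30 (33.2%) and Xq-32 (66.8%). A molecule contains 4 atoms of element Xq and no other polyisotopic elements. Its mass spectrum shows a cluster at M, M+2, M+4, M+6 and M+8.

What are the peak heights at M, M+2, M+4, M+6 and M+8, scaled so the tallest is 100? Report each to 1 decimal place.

3.1 : 24.7 : 74.6 : 100.0 : 50.3

The 4 Xq atoms are independent, so intensities follow the terms of (0.332 + 0.668)^4.
P(M) = 0.332^4 = 0.012149
P(M+2) = 4 × 0.332^3 × 0.668^1 = 0.097780
P(M+4) = 6 × 0.332^2 × 0.668^2 = 0.295108
P(M+6) = 4 × 0.332^1 × 0.668^3 = 0.395847
P(M+8) = 0.668^4 = 0.199116
The M+6 peak is largest (0.395847); scaling to 100 gives 3.1 : 24.7 : 74.6 : 100.0 : 50.3.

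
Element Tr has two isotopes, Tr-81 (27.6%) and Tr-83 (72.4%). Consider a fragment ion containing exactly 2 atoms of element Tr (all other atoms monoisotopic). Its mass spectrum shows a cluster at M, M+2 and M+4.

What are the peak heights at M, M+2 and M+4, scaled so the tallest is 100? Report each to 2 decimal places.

14.53 : 76.24 : 100.00

Expanding (0.276 + 0.724)^2:
P(M) = 0.276^2 = 0.076176
P(M+2) = 2 × 0.276^1 × 0.724^1 = 0.399648
P(M+4) = 0.724^2 = 0.524176
The M+4 peak is largest (0.524176); scaling to 100 gives 14.53 : 76.24 : 100.00.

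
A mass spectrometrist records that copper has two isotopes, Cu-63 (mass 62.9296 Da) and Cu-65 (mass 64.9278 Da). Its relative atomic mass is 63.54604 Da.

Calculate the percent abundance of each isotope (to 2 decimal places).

Let x be the fractional abundance of Cu-63; then Cu-65 has abundance 1 − x.
62.9296·x + 64.9278·(1 − x) = 63.54604
(62.9296 − 64.9278)·x = 63.54604 − 64.9278
x = -1.38176 / -1.9982 = 0.69150 → 69.15% Cu-63, 30.85% Cu-65.

Cu-63: 69.15%, Cu-65: 30.85%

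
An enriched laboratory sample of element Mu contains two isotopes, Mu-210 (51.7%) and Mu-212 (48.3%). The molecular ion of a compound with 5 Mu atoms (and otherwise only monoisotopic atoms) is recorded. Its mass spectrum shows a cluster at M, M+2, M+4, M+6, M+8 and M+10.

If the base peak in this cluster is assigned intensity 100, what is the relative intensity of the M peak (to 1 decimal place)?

11.5

Term probabilities: M 0.0369, M+2 0.1725, M+4 0.3224, M+6 0.3012, M+8 0.1407, M+10 0.0263. Base peak = M+4.
P(M+4) = C(5,2) × 0.517^3 × 0.483^2 = 10 × 0.13818841 × 0.233289 = 0.322378 (base)
P(M) = C(5,0) × 0.517^5 × 0.483^0 = 1 × 0.03693624 × 1.0000 = 0.036936
Relative intensity = 0.036936 / 0.322378 × 100 = 11.5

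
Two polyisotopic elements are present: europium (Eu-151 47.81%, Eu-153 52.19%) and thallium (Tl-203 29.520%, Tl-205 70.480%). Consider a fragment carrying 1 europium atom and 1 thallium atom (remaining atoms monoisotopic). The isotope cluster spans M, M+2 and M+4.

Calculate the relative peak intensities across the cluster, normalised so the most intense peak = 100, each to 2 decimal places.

28.74 : 100.00 : 74.91

Europium pattern (n=1): 0.4781 : 0.5219
Thallium pattern (n=1): 0.2952 : 0.7048
Convolve the two distributions (both contribute in 2-u steps):
  M: 0.4781×0.2952 = 0.141135
  M+2: 0.4781×0.7048 + 0.5219×0.2952 = 0.491030
  M+4: 0.5219×0.7048 = 0.367835
Scale to base peak (0.491030) = 100: 28.74 : 100.00 : 74.91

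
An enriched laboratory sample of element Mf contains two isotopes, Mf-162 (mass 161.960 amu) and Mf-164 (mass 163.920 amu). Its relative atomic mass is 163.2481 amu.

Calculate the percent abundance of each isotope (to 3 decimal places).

Mf-162: 34.281%, Mf-164: 65.719%

Writing the weighted mean with unknown fraction x of Mf-162:
161.960·x + 163.920·(1 − x) = 163.2481
(161.960 − 163.920)·x = 163.2481 − 163.920
x = -0.6719 / -1.960 = 0.34281 → 34.281% Mf-162, 65.719% Mf-164.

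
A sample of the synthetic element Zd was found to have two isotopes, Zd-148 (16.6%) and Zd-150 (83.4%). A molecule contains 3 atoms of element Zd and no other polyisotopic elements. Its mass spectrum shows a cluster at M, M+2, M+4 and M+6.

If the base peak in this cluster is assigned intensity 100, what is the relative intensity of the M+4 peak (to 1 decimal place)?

59.7

Term probabilities: M 0.0046, M+2 0.0689, M+4 0.3464, M+6 0.5801. Base peak = M+6.
P(M+6) = C(3,3) × 0.166^0 × 0.834^3 = 1 × 1.0000 × 0.5800937 = 0.580094 (base)
P(M+4) = C(3,2) × 0.166^1 × 0.834^2 = 3 × 0.1660 × 0.695556 = 0.346387
Relative intensity = 0.346387 / 0.580094 × 100 = 59.7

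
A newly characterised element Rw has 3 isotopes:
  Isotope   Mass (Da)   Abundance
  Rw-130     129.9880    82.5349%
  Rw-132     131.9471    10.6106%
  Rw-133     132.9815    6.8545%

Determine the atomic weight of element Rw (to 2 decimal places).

130.40 Da

Average mass = Σ (abundance × isotope mass) = 0.825349 × 129.9880 + 0.106106 × 131.9471 + 0.068545 × 132.9815
= 107.28547 + 14.00038 + 9.11522 = 130.40107 Da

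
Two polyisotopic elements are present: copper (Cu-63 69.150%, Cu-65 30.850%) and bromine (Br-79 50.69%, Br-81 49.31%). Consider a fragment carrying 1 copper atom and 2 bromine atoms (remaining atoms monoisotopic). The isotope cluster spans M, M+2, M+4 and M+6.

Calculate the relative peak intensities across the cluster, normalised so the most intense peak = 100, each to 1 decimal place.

Copper pattern (n=1): 0.6915 : 0.3085
Bromine pattern (n=2): 0.25694761 : 0.49990478 : 0.24314761
Convolve the two distributions (both contribute in 2-u steps):
  M: 0.6915×0.25694761 = 0.177679
  M+2: 0.6915×0.49990478 + 0.3085×0.25694761 = 0.424952
  M+4: 0.6915×0.24314761 + 0.3085×0.49990478 = 0.322357
  M+6: 0.3085×0.24314761 = 0.075011
Scale to base peak (0.424952) = 100: 41.8 : 100.0 : 75.9 : 17.7

41.8 : 100.0 : 75.9 : 17.7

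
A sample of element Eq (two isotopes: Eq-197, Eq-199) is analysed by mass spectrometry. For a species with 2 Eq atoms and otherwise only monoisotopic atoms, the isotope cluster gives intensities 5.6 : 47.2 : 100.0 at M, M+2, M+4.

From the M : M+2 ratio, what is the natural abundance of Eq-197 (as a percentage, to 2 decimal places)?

19.18%

Let p = fractional abundance of Eq-197. I(M+2)/I(M) = [C(2,1)·p^1·(1−p)] / p^2 = 2·(1−p)/p = 47.2/5.6 = 8.4286
(1−p)/p = 8.4286/2 = 4.2143  ⇒  p = 1/(1 + 4.2143) = 0.1918
Eq-197: 19.18%, Eq-199: 80.82%.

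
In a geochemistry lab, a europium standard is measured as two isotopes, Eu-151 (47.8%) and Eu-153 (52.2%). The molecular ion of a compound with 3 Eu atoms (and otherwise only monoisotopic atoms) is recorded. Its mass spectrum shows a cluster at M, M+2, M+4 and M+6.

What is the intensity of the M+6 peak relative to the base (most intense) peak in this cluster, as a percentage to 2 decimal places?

36.40%

Term probabilities: M 0.1092, M+2 0.3578, M+4 0.3907, M+6 0.1422. Base peak = M+4.
P(M+4) = C(3,2) × 0.478^1 × 0.522^2 = 3 × 0.4780 × 0.272484 = 0.390742 (base)
P(M+6) = C(3,3) × 0.478^0 × 0.522^3 = 1 × 1.0000 × 0.14223665 = 0.142237
Relative intensity = 0.142237 / 0.390742 × 100 = 36.40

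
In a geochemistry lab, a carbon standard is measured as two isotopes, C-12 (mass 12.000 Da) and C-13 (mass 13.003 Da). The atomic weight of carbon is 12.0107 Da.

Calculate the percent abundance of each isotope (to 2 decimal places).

C-12: 98.93%, C-13: 1.07%

Writing the weighted mean with unknown fraction x of C-12:
12.000·x + 13.003·(1 − x) = 12.0107
(12.000 − 13.003)·x = 12.0107 − 13.003
x = -0.9923 / -1.003 = 0.98933 → 98.93% C-12, 1.07% C-13.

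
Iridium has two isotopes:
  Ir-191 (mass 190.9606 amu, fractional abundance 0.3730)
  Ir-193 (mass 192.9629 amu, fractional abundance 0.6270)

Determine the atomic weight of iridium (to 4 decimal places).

192.2160 amu

Average mass = Σ (abundance × isotope mass) = 0.3730 × 190.9606 + 0.6270 × 192.9629
= 71.22830 + 120.98774 = 192.21604 amu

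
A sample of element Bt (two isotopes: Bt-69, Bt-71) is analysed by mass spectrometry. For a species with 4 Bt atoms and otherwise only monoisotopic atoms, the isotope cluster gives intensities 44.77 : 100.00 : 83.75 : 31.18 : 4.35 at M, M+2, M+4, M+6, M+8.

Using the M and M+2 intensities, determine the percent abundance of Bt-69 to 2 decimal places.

If p is the fraction of Bt that is Bt-69, then I(M+2)/I(M) = [C(4,1)·p^3·(1−p)] / p^4 = 4·(1−p)/p = 100.00/44.77 = 2.2336
(1−p)/p = 2.2336/4 = 0.5584  ⇒  p = 1/(1 + 0.5584) = 0.6417
Bt-69: 64.17%, Bt-71: 35.83%.

64.17%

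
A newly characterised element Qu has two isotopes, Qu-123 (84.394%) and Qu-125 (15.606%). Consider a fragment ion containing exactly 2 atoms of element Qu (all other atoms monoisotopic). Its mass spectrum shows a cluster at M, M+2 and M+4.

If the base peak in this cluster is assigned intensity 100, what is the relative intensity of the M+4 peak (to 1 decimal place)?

3.4

Term probabilities: M 0.7122, M+2 0.2634, M+4 0.0244. Base peak = M.
P(M) = C(2,0) × 0.84394^2 × 0.15606^0 = 1 × 0.71223472 × 1.0000 = 0.712235 (base)
P(M+4) = C(2,2) × 0.84394^0 × 0.15606^2 = 1 × 1.0000 × 0.02435472 = 0.024355
Relative intensity = 0.024355 / 0.712235 × 100 = 3.4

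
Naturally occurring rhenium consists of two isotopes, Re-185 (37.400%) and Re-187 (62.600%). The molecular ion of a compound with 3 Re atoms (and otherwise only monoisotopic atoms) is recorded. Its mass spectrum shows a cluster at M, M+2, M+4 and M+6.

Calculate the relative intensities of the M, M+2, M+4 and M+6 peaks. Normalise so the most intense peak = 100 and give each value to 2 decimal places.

The 3 Re atoms are independent, so intensities follow the terms of (0.37400 + 0.62600)^3.
P(M) = 0.37400^3 = 0.052314
P(M+2) = 3 × 0.37400^2 × 0.62600^1 = 0.262687
P(M+4) = 3 × 0.37400^1 × 0.62600^2 = 0.439685
P(M+6) = 0.62600^3 = 0.245314
The M+4 peak is largest (0.439685); scaling to 100 gives 11.90 : 59.74 : 100.00 : 55.79.

11.90 : 59.74 : 100.00 : 55.79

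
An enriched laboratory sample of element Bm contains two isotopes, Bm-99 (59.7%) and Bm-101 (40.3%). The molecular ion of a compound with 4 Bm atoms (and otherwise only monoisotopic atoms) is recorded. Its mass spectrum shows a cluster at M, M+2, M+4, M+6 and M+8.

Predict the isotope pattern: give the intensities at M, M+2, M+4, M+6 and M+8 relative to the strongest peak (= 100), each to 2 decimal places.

36.58 : 98.76 : 100.00 : 45.00 : 7.59

Expanding (0.597 + 0.403)^4:
P(M) = 0.597^4 = 0.127027
P(M+2) = 4 × 0.597^3 × 0.403^1 = 0.342995
P(M+4) = 6 × 0.597^2 × 0.403^2 = 0.347304
P(M+6) = 4 × 0.597^1 × 0.403^3 = 0.156297
P(M+8) = 0.403^4 = 0.026377
The M+4 peak is largest (0.347304); scaling to 100 gives 36.58 : 98.76 : 100.00 : 45.00 : 7.59.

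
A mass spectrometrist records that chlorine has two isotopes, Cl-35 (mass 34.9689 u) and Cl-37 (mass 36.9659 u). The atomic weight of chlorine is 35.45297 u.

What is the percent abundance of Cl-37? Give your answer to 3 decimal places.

Writing the weighted mean with unknown fraction x of Cl-35:
34.9689·x + 36.9659·(1 − x) = 35.45297
(34.9689 − 36.9659)·x = 35.45297 − 36.9659
x = -1.51293 / -1.9970 = 0.75760 → 75.760% Cl-35, 24.240% Cl-37.

24.240%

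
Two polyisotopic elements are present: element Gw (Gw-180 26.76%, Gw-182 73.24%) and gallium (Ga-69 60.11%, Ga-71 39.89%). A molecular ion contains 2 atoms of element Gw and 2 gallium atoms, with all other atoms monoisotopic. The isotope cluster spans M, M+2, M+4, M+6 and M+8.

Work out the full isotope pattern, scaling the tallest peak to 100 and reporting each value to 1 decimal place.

6.6 : 44.8 : 100.0 : 81.3 : 21.7

Element Gw pattern (n=2): 0.07160976 : 0.39198048 : 0.53640976
Gallium pattern (n=2): 0.36132121 : 0.47955758 : 0.15912121
Convolve the two distributions (both contribute in 2-u steps):
  M: 0.07160976×0.36132121 = 0.025874
  M+2: 0.07160976×0.47955758 + 0.39198048×0.36132121 = 0.175972
  M+4: 0.07160976×0.15912121 + 0.39198048×0.47955758 + 0.53640976×0.36132121 = 0.393188
  M+6: 0.39198048×0.15912121 + 0.53640976×0.47955758 = 0.319612
  M+8: 0.53640976×0.15912121 = 0.085354
Scale to base peak (0.393188) = 100: 6.6 : 44.8 : 100.0 : 81.3 : 21.7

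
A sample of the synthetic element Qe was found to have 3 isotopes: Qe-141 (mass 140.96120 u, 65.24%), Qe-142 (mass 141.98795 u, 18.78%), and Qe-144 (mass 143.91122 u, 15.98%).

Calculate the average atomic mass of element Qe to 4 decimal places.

141.6254 u

Average mass = Σ (abundance × isotope mass) = 0.6524 × 140.96120 + 0.1878 × 141.98795 + 0.1598 × 143.91122
= 91.963087 + 26.665337 + 22.997013 = 141.625437 u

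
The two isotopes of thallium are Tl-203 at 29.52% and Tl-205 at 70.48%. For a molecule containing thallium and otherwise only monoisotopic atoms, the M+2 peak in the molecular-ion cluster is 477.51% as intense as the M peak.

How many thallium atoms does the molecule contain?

2

For n independent Tl atoms, I(M+2)/I(M) = n · (abundance Tl-205) / (abundance Tl-203) = n · 0.7048/0.2952.
n = 4.7751 × 0.2952/0.7048 = 2.00 ≈ 2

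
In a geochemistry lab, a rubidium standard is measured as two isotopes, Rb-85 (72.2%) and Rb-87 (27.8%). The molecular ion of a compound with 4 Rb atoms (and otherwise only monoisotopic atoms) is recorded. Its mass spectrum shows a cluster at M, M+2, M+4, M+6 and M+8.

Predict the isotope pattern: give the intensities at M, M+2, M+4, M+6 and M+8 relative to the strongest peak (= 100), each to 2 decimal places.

Each Rb atom is independently Rb-85 (p = 0.722) or Rb-87 (q = 0.278); the cluster is the binomial expansion (p + q)^4.
P(M) = 0.722^4 = 0.271737
P(M+2) = 4 × 0.722^3 × 0.278^1 = 0.418520
P(M+4) = 6 × 0.722^2 × 0.278^2 = 0.241721
P(M+6) = 4 × 0.722^1 × 0.278^3 = 0.062049
P(M+8) = 0.278^4 = 0.005973
The M+2 peak is largest (0.418520); scaling to 100 gives 64.93 : 100.00 : 57.76 : 14.83 : 1.43.

64.93 : 100.00 : 57.76 : 14.83 : 1.43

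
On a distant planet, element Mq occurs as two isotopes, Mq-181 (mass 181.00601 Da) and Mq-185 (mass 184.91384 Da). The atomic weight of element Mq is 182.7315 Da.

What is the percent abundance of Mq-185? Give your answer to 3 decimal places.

44.155%

Writing the weighted mean with unknown fraction x of Mq-181:
181.00601·x + 184.91384·(1 − x) = 182.7315
(181.00601 − 184.91384)·x = 182.7315 − 184.91384
x = -2.18234 / -3.90783 = 0.55845 → 55.845% Mq-181, 44.155% Mq-185.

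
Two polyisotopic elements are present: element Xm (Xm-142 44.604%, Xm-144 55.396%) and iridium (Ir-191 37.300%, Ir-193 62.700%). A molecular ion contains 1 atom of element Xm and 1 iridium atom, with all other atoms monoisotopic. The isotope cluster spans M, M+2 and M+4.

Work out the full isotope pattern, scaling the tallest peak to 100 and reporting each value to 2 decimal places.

34.21 : 100.00 : 71.42

Element Xm pattern (n=1): 0.44604 : 0.55396
Iridium pattern (n=1): 0.3730 : 0.6270
Convolve the two distributions (both contribute in 2-u steps):
  M: 0.44604×0.3730 = 0.166373
  M+2: 0.44604×0.6270 + 0.55396×0.3730 = 0.486294
  M+4: 0.55396×0.6270 = 0.347333
Scale to base peak (0.486294) = 100: 34.21 : 100.00 : 71.42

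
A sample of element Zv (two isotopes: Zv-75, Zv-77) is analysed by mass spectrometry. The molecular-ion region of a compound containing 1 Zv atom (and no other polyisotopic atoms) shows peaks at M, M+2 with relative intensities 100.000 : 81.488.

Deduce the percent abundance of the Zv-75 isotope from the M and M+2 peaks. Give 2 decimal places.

Write p for the Zv-75 fraction. I(M+2)/I(M) = [C(1,1)·p^0·(1−p)] / p^1 = 1·(1−p)/p = 81.488/100.000 = 0.8149
(1−p)/p = 0.8149/1 = 0.8149  ⇒  p = 1/(1 + 0.8149) = 0.5510
Zv-75: 55.10%, Zv-77: 44.90%.

55.10%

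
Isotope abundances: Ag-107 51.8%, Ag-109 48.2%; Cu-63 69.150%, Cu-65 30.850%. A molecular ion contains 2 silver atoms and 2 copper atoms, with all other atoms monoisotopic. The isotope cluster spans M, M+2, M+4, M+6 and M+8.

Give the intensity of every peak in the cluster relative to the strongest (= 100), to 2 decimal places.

Silver pattern (n=2): 0.268324 : 0.499352 : 0.232324
Copper pattern (n=2): 0.47817225 : 0.4266555 : 0.09517225
Convolve the two distributions (both contribute in 2-u steps):
  M: 0.268324×0.47817225 = 0.128305
  M+2: 0.268324×0.4266555 + 0.499352×0.47817225 = 0.353258
  M+4: 0.268324×0.09517225 + 0.499352×0.4266555 + 0.232324×0.47817225 = 0.349679
  M+6: 0.499352×0.09517225 + 0.232324×0.4266555 = 0.146647
  M+8: 0.232324×0.09517225 = 0.022111
Scale to base peak (0.353258) = 100: 36.32 : 100.00 : 98.99 : 41.51 : 6.26

36.32 : 100.00 : 98.99 : 41.51 : 6.26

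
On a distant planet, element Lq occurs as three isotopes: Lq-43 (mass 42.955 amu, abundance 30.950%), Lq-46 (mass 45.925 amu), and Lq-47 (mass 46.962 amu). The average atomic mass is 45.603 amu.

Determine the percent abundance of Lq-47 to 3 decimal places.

57.591%

The remaining 69.050% is split between Lq-46 (fraction x) and Lq-47 (fraction 0.69050 − x).
Substituting: 45.925x + 46.962(0.69050 − x) = 32.3084275
(45.925 − 46.962)x = -0.1188335  ⇒  x = 0.11459, y = 0.57591
Lq-46: 11.459%, Lq-47: 57.591%.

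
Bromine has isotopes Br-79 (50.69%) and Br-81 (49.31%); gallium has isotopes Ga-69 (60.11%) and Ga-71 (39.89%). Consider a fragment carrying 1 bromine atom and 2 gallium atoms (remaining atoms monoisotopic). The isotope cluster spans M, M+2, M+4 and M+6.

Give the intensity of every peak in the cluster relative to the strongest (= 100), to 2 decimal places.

Bromine pattern (n=1): 0.5069 : 0.4931
Gallium pattern (n=2): 0.36132121 : 0.47955758 : 0.15912121
Convolve the two distributions (both contribute in 2-u steps):
  M: 0.5069×0.36132121 = 0.183154
  M+2: 0.5069×0.47955758 + 0.4931×0.36132121 = 0.421255
  M+4: 0.5069×0.15912121 + 0.4931×0.47955758 = 0.317128
  M+6: 0.4931×0.15912121 = 0.078463
Scale to base peak (0.421255) = 100: 43.48 : 100.00 : 75.28 : 18.63

43.48 : 100.00 : 75.28 : 18.63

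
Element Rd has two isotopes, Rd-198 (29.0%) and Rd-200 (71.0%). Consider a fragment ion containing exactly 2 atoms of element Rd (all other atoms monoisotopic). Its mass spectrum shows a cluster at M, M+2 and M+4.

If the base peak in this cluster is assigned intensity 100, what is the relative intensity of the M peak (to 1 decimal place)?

16.7

Term probabilities: M 0.0841, M+2 0.4118, M+4 0.5041. Base peak = M+4.
P(M+4) = C(2,2) × 0.290^0 × 0.710^2 = 1 × 1.0000 × 0.5041 = 0.504100 (base)
P(M) = C(2,0) × 0.290^2 × 0.710^0 = 1 × 0.0841 × 1.0000 = 0.084100
Relative intensity = 0.084100 / 0.504100 × 100 = 16.7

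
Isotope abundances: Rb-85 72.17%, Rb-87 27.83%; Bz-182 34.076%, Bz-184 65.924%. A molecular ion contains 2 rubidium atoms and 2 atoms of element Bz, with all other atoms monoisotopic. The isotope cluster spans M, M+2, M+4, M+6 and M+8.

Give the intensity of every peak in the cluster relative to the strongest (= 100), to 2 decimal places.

14.54 : 67.49 : 100.00 : 50.35 : 8.09

Rubidium pattern (n=2): 0.52085089 : 0.40169822 : 0.07745089
Element Bz pattern (n=2): 0.11611738 : 0.44928524 : 0.43459738
Convolve the two distributions (both contribute in 2-u steps):
  M: 0.52085089×0.11611738 = 0.060480
  M+2: 0.52085089×0.44928524 + 0.40169822×0.11611738 = 0.280655
  M+4: 0.52085089×0.43459738 + 0.40169822×0.44928524 + 0.07745089×0.11611738 = 0.415831
  M+6: 0.40169822×0.43459738 + 0.07745089×0.44928524 = 0.209375
  M+8: 0.07745089×0.43459738 = 0.033660
Scale to base peak (0.415831) = 100: 14.54 : 67.49 : 100.00 : 50.35 : 8.09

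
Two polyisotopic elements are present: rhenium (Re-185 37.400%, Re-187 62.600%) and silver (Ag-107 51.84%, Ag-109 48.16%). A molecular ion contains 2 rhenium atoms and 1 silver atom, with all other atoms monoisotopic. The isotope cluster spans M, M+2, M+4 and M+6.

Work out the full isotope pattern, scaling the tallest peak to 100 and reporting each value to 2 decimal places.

16.92 : 72.34 : 100.00 : 44.03

Rhenium pattern (n=2): 0.139876 : 0.468248 : 0.391876
Silver pattern (n=1): 0.5184 : 0.4816
Convolve the two distributions (both contribute in 2-u steps):
  M: 0.139876×0.5184 = 0.072512
  M+2: 0.139876×0.4816 + 0.468248×0.5184 = 0.310104
  M+4: 0.468248×0.4816 + 0.391876×0.5184 = 0.428657
  M+6: 0.391876×0.4816 = 0.188727
Scale to base peak (0.428657) = 100: 16.92 : 72.34 : 100.00 : 44.03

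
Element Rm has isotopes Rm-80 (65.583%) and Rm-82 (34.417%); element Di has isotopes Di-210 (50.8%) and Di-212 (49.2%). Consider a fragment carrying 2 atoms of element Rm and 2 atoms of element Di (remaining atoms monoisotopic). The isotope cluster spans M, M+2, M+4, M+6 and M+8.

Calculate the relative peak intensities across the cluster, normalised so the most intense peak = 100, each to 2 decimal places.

30.80 : 92.00 : 100.00 : 46.76 : 7.96

Element Rm pattern (n=2): 0.43011299 : 0.45143402 : 0.11845299
Element Di pattern (n=2): 0.258064 : 0.499872 : 0.242064
Convolve the two distributions (both contribute in 2-u steps):
  M: 0.43011299×0.258064 = 0.110997
  M+2: 0.43011299×0.499872 + 0.45143402×0.258064 = 0.331500
  M+4: 0.43011299×0.242064 + 0.45143402×0.499872 + 0.11845299×0.258064 = 0.360343
  M+6: 0.45143402×0.242064 + 0.11845299×0.499872 = 0.168487
  M+8: 0.11845299×0.242064 = 0.028673
Scale to base peak (0.360343) = 100: 30.80 : 92.00 : 100.00 : 46.76 : 7.96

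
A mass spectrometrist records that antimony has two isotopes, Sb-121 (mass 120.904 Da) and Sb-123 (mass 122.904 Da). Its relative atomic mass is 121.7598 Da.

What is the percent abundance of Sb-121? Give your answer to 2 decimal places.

With x = fraction of Sb-121 (so Sb-123 is 1 − x):
120.904·x + 122.904·(1 − x) = 121.7598
(120.904 − 122.904)·x = 121.7598 − 122.904
x = -1.1442 / -2.000 = 0.57210 → 57.21% Sb-121, 42.79% Sb-123.

57.21%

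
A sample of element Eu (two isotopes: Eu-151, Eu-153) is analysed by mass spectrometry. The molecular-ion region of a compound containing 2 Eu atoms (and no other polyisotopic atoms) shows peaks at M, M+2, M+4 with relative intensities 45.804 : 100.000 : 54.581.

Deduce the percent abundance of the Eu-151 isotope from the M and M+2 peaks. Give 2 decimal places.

Let p = fractional abundance of Eu-151. I(M+2)/I(M) = [C(2,1)·p^1·(1−p)] / p^2 = 2·(1−p)/p = 100.000/45.804 = 2.1832
(1−p)/p = 2.1832/2 = 1.0916  ⇒  p = 1/(1 + 1.0916) = 0.4781
Eu-151: 47.81%, Eu-153: 52.19%.

47.81%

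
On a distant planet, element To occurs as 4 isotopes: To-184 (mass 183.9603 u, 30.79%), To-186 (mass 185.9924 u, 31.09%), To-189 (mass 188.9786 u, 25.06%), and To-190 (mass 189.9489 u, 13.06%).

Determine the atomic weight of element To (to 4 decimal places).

186.6318 u

Ar = Σ fᵢ·mᵢ = 0.3079 × 183.9603 + 0.3109 × 185.9924 + 0.2506 × 188.9786 + 0.1306 × 189.9489
= 56.64138 + 57.82504 + 47.35804 + 24.80733 = 186.63179 u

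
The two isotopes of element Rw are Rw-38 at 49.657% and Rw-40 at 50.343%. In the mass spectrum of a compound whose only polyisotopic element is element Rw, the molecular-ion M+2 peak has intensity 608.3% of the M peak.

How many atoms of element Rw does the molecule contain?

With n Rw atoms, P(M+2)/P(M) = C(n,1)·p^(n−1)q / p^n = n·q/p = n · 0.50343/0.49657.
n = 6.083 × 0.49657/0.50343 = 6.00 ≈ 6

6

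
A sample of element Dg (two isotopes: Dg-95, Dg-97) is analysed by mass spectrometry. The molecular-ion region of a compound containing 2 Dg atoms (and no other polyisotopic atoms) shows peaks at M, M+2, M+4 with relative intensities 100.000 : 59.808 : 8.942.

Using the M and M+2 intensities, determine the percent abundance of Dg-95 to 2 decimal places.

76.98%

If p is the fraction of Dg that is Dg-95, then I(M+2)/I(M) = [C(2,1)·p^1·(1−p)] / p^2 = 2·(1−p)/p = 59.808/100.000 = 0.5981
(1−p)/p = 0.5981/2 = 0.2990  ⇒  p = 1/(1 + 0.2990) = 0.7698
Dg-95: 76.98%, Dg-97: 23.02%.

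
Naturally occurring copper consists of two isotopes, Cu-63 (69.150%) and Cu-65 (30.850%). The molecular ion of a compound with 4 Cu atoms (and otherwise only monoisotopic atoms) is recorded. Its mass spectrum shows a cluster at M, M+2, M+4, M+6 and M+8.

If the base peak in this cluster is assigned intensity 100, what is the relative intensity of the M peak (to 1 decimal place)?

Term probabilities: M 0.2286, M+2 0.4080, M+4 0.2731, M+6 0.0812, M+8 0.0091. Base peak = M+2.
P(M+2) = C(4,1) × 0.69150^3 × 0.30850^1 = 4 × 0.33065611 × 0.3085 = 0.408030 (base)
P(M) = C(4,0) × 0.69150^4 × 0.30850^0 = 1 × 0.2286487 × 1.0000 = 0.228649
Relative intensity = 0.228649 / 0.408030 × 100 = 56.0

56.0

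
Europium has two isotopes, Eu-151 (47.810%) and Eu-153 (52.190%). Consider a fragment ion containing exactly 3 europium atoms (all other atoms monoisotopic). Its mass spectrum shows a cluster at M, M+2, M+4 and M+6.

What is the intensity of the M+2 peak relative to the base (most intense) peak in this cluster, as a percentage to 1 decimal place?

Term probabilities: M 0.1093, M+2 0.3579, M+4 0.3907, M+6 0.1422. Base peak = M+4.
P(M+4) = C(3,2) × 0.47810^1 × 0.52190^2 = 3 × 0.4781 × 0.27237961 = 0.390674 (base)
P(M+2) = C(3,1) × 0.47810^2 × 0.52190^1 = 3 × 0.22857961 × 0.5219 = 0.357887
Relative intensity = 0.357887 / 0.390674 × 100 = 91.6

91.6%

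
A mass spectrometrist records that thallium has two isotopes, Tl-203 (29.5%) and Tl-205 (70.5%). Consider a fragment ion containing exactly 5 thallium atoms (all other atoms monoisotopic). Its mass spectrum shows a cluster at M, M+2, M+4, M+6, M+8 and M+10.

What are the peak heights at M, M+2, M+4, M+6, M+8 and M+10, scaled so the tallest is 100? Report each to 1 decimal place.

Each Tl atom is independently Tl-203 (p = 0.295) or Tl-205 (q = 0.705); the cluster is the binomial expansion (p + q)^5.
P(M) = 0.295^5 = 0.002234
P(M+2) = 5 × 0.295^4 × 0.705^1 = 0.026696
P(M+4) = 10 × 0.295^3 × 0.705^2 = 0.127598
P(M+6) = 10 × 0.295^2 × 0.705^3 = 0.304938
P(M+8) = 5 × 0.295^1 × 0.705^4 = 0.364375
P(M+10) = 0.705^5 = 0.174159
The M+8 peak is largest (0.364375); scaling to 100 gives 0.6 : 7.3 : 35.0 : 83.7 : 100.0 : 47.8.

0.6 : 7.3 : 35.0 : 83.7 : 100.0 : 47.8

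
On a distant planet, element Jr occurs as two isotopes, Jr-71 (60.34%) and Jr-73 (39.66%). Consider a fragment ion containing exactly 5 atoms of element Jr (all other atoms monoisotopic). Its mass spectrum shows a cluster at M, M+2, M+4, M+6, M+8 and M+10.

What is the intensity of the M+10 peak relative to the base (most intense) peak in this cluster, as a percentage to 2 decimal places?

Binomial terms of (0.6034 + 0.3966)^5: M 0.0800, M+2 0.2629, M+4 0.3456, M+6 0.2271, M+8 0.0746, M+10 0.0098 → M+4 is the base peak.
P(M+4) = C(5,2) × 0.6034^3 × 0.3966^2 = 10 × 0.21969285 × 0.15729156 = 0.345558 (base)
P(M+10) = C(5,5) × 0.6034^0 × 0.3966^5 = 1 × 1.0000 × 0.00981214 = 0.009812
Relative intensity = 0.009812 / 0.345558 × 100 = 2.84

2.84%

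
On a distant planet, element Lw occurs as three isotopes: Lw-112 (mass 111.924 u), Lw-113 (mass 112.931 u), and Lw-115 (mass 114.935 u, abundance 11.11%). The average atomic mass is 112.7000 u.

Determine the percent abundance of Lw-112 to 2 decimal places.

The remaining 88.89% is split between Lw-112 (fraction x) and Lw-113 (fraction 0.8889 − x).
Substituting: 111.924x + 112.931(0.8889 − x) = 99.9307215
(111.924 − 112.931)x = -0.4536444  ⇒  x = 0.45049, y = 0.43841
Lw-112: 45.05%, Lw-113: 43.84%.

45.05%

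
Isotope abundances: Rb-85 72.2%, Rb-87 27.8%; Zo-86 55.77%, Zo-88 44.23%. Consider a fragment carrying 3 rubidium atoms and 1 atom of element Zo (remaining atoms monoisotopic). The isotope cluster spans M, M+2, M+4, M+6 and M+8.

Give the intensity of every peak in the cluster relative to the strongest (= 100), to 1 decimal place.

Rubidium pattern (n=3): 0.37636705 : 0.43475086 : 0.16739714 : 0.02148495
Element Zo pattern (n=1): 0.5577 : 0.4423
Convolve the two distributions (both contribute in 2-u steps):
  M: 0.37636705×0.5577 = 0.209900
  M+2: 0.37636705×0.4423 + 0.43475086×0.5577 = 0.408928
  M+4: 0.43475086×0.4423 + 0.16739714×0.5577 = 0.285648
  M+6: 0.16739714×0.4423 + 0.02148495×0.5577 = 0.086022
  M+8: 0.02148495×0.4423 = 0.009503
Scale to base peak (0.408928) = 100: 51.3 : 100.0 : 69.9 : 21.0 : 2.3

51.3 : 100.0 : 69.9 : 21.0 : 2.3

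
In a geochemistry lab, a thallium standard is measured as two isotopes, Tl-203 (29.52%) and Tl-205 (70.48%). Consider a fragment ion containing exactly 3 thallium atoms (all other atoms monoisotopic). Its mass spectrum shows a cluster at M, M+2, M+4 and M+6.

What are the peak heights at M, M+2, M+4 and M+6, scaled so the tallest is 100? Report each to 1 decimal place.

5.8 : 41.9 : 100.0 : 79.6

Expanding (0.2952 + 0.7048)^3:
P(M) = 0.2952^3 = 0.025725
P(M+2) = 3 × 0.2952^2 × 0.7048^1 = 0.184255
P(M+4) = 3 × 0.2952^1 × 0.7048^2 = 0.439916
P(M+6) = 0.7048^3 = 0.350104
The M+4 peak is largest (0.439916); scaling to 100 gives 5.8 : 41.9 : 100.0 : 79.6.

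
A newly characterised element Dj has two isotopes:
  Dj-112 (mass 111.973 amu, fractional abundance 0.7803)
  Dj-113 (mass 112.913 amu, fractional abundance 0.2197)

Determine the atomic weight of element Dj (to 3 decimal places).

Average mass = Σ (abundance × isotope mass) = 0.7803 × 111.973 + 0.2197 × 112.913
= 87.3725 + 24.8070 = 112.1795 amu

112.180 amu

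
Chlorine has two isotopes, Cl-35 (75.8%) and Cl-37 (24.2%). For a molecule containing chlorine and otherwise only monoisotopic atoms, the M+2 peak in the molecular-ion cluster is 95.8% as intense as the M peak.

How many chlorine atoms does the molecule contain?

3

With n Cl atoms, P(M+2)/P(M) = C(n,1)·p^(n−1)q / p^n = n·q/p = n · 0.242/0.758.
n = 0.958 × 0.758/0.242 = 3.00 ≈ 3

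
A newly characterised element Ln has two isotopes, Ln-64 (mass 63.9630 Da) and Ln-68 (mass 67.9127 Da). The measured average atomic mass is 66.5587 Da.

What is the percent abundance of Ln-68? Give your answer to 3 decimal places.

65.719%

Writing the weighted mean with unknown fraction x of Ln-64:
63.9630·x + 67.9127·(1 − x) = 66.5587
(63.9630 − 67.9127)·x = 66.5587 − 67.9127
x = -1.3540 / -3.9497 = 0.34281 → 34.281% Ln-64, 65.719% Ln-68.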